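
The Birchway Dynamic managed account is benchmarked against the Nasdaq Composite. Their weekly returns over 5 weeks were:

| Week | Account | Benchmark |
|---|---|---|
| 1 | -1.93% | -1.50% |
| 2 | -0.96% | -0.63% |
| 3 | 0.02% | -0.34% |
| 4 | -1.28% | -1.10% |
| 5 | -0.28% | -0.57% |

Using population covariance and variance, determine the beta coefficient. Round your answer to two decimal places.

1.60

r̄p = -0.8860%,  r̄m = -0.8280%
Cov = Σ(rp − r̄p)(rm − r̄m) / 5 = 0.2785
Var(rm) = Σ(rm − r̄m)² / 5 = 0.1739
β = Cov / Var = 0.2785 / 0.1739 = 1.6015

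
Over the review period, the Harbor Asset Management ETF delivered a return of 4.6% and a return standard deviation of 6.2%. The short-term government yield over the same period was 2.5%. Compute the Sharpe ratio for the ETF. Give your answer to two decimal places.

Sharpe = (Rp − Rf) / σp = (4.6% − 2.5%) / 6.2% = 2.10% / 6.2% = 0.3387

0.34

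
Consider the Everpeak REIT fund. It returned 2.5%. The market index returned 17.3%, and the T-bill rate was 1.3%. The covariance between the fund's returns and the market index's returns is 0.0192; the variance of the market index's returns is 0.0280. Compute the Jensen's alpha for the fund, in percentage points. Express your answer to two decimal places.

β = Cov / Var = 0.0192 / 0.0280 = 0.6857
E[R] = Rf + β(Rm − Rf) = 1.3% + 0.6857 × (17.3% − 1.3%) = 12.2712%
α = Rp − E[R] = 2.5% − 12.2712% = -9.7712

-9.77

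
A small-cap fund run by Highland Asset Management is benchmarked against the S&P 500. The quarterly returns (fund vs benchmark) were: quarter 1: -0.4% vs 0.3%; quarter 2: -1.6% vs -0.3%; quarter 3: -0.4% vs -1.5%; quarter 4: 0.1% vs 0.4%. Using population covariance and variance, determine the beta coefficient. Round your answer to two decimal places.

0.16

r̄p = -0.5750%,  r̄m = -0.2750%
Cov = Σ(rp − r̄p)(rm − r̄m) / 4 = 0.0919
Var(rm) = Σ(rm − r̄m)² / 4 = 0.5719
β = Cov / Var = 0.0919 / 0.5719 = 0.1607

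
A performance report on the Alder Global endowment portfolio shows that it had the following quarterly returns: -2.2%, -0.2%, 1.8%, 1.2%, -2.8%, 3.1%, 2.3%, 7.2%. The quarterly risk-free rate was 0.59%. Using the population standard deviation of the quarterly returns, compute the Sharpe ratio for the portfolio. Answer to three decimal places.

μ = (-2.2 − 0.2 + 1.8 + 1.2 − 2.8 + 3.1 + 2.3 + 7.2) / 8 = 1.3000%
Population std dev = √[70.6200 / 8] = 2.9711%
Sharpe = (μ − rf) / σ = (1.3000 − 0.59) / 2.9711 = 0.7100 / 2.9711 = 0.2390

0.239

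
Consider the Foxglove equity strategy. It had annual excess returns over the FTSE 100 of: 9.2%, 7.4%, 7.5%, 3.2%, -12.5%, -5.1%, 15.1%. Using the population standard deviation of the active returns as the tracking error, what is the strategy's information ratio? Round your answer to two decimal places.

Mean return r̄ = 24.80 / 7 = 3.5429%
Σ(r − r̄)² = 528.2971; population σ = √(528.2971/7) = 8.6874%
IR = r̄ / tracking error = 3.5429 / 8.6874 = 0.4078

0.41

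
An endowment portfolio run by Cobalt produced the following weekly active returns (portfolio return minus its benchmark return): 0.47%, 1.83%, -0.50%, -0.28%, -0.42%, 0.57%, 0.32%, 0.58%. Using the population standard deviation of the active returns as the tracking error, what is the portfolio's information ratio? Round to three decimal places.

μ = (0.47 + 1.83 − 0.5 − 0.28 − 0.42 + 0.57 + 0.32 + 0.58) / 8 = 2.570 / 8 = 0.3213%
Population σ = √[Σ(r − μ)² / 8] = √[4.0127 / 8] = √0.5016 = 0.7082%
IR = μ / tracking error = 0.3213 / 0.7082 = 0.4537

0.454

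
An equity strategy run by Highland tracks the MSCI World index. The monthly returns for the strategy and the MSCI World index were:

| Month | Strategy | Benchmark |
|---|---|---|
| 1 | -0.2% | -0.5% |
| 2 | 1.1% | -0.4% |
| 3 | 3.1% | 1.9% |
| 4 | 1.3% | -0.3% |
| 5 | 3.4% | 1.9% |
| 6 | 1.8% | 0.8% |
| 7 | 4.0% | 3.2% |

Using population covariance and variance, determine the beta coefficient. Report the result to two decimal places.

0.98

r̄p = 2.0714%,  r̄m = 0.9429%
Cov = Σ(rp − r̄p)(rm − r̄m) / 7 = 1.7412
Var(rm) = Σ(rm − r̄m)² / 7 = 1.7682
β = Cov / Var = 1.7412 / 1.7682 = 0.9847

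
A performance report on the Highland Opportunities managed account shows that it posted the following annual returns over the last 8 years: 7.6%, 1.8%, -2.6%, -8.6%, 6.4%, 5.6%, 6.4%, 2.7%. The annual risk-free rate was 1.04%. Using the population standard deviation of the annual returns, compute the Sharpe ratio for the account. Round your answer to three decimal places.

Mean return r̄ = 19.30 / 8 = 2.4125%
Population std dev = √[215.7288 / 8] = 5.1929%
Sharpe = (r̄ − rf) / σ = (2.4125 − 1.04) / 5.1929 = 1.3725 / 5.1929 = 0.2643

0.264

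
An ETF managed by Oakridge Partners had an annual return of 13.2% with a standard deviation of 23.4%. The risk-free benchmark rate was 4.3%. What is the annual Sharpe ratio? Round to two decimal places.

Sharpe = (Rp − Rf) / σp = (13.2% − 4.3%) / 23.4% = 8.90% / 23.4% = 0.3803

0.38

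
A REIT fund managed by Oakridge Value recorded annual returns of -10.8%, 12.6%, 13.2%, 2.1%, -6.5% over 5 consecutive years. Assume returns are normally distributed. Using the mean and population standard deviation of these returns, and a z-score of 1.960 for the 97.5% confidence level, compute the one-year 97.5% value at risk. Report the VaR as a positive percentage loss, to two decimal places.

Mean return r̄ = 10.60 / 5 = 2.1200%
Σ(r − r̄)² = (-10.8 − 2.1200)² + (12.6 − 2.1200)² + (13.2 − 2.1200)² + … = 473.8280
population σ = √(473.8280 / 5) = √94.7656 = 9.7348%
VaR = −(r̄ − z·σ) = −(2.1200 − 1.960 × 9.7348) = −(-16.9602) = 16.9602%

16.96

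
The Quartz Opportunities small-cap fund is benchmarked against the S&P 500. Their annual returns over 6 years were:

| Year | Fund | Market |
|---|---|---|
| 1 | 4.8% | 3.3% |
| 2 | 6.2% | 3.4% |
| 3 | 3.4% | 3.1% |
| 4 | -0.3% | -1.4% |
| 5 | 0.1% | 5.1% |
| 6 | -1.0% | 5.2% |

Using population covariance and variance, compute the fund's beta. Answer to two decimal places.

r̄p = 2.2000%,  r̄m = 3.1167%
Cov = Σ(rp − r̄p)(rm − r̄m) / 6 = 0.3417
Var(rm) = Σ(rm − r̄m)² / 6 = 4.7981
β = Cov / Var = 0.3417 / 4.7981 = 0.0712

0.07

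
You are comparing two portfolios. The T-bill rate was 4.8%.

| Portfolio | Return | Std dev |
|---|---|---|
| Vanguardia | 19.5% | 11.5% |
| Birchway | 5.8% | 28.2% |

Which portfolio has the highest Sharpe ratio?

Vanguardia: Sharpe ratio = (19.5% − 4.8%) / 11.5% = 1.278
Birchway: Sharpe ratio = (5.8% − 4.8%) / 28.2% = 0.035
Highest: Vanguardia (1.278).

Vanguardia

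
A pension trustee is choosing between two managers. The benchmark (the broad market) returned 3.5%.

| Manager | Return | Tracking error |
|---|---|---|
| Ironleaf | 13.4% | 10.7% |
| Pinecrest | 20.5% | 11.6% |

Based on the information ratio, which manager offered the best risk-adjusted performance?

Pinecrest

Ironleaf: IR = (13.4% − 3.5%) / 10.7% = 0.925
Pinecrest: IR = (20.5% − 3.5%) / 11.6% = 1.466
Highest: Pinecrest (1.466).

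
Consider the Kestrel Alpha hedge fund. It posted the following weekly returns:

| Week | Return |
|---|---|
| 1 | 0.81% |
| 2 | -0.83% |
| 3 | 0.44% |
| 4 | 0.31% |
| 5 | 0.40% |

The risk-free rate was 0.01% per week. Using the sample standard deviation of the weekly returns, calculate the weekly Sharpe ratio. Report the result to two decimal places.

r̄ = (0.81 − 0.83 + 0.44 + 0.31 + 0.4) / 5 = 1.130 / 5 = 0.2260%
Sample σ = √[Σ(r − r̄)² / 4] = √[1.5393 / 4] = √0.3848 = 0.6203%
Sharpe = (r̄ − rf) / σ = (0.2260 − 0.01) / 0.6203 = 0.2160 / 0.6203 = 0.3482

0.35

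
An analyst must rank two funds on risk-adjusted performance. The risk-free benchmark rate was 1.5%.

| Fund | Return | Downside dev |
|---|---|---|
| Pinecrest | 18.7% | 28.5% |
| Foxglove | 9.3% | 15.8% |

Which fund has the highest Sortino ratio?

Pinecrest

Pinecrest: Sortino ratio = (18.7% − 1.5%) / 28.5% = 0.604
Foxglove: Sortino ratio = (9.3% − 1.5%) / 15.8% = 0.494
Highest: Pinecrest (0.604).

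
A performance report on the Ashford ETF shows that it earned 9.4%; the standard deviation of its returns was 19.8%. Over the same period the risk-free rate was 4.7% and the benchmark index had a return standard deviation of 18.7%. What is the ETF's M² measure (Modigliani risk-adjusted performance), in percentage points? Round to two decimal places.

9.14

Sharpe = (Rp − Rf) / σp = (9.4% − 4.7%) / 19.8% = 0.2374
M² = Rf + Sharpe × σm = 4.7% + 0.2374 × 18.7% = 9.1394%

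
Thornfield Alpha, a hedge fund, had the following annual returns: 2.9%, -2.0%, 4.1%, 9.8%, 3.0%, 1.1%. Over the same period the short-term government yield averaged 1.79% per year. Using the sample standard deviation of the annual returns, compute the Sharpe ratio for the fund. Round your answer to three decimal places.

0.349

r̄ = (2.9 − 2 + 4.1 + 9.8 + 3 + 1.1) / 6 = 18.90 / 6 = 3.1500%
Sample σ = √[Σ(r − r̄)² / 5] = √[75.9350 / 5] = √15.1870 = 3.8971%
Sharpe = (r̄ − rf) / σ = (3.1500 − 1.79) / 3.8971 = 1.3600 / 3.8971 = 0.3490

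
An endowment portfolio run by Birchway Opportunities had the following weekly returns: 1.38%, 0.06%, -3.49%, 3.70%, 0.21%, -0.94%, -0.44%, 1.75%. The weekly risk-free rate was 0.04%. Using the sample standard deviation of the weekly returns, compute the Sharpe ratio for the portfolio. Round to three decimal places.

r̄ = (1.38 + 0.06 − 3.49 + 3.7 + 0.21 − 0.94 − 0.44 + 1.75) / 8 = 0.2788%
Sample std dev = √[31.3403 / 7] = 2.1159%
Sharpe = (r̄ − rf) / σ = (0.2788 − 0.04) / 2.1159 = 0.2388 / 2.1159 = 0.1129

0.113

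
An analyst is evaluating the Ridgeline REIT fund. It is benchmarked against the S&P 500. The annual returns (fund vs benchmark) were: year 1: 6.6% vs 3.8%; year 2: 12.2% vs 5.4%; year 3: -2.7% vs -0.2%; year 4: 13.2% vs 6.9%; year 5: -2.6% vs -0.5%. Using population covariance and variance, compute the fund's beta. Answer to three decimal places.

r̄p = 5.3400%,  r̄m = 3.0800%
Cov = Σ(rp − r̄p)(rm − r̄m) / 5 = 20.3288
Var(rm) = Σ(rm − r̄m)² / 5 = 8.8136
β = Cov / Var = 20.3288 / 8.8136 = 2.3065

2.307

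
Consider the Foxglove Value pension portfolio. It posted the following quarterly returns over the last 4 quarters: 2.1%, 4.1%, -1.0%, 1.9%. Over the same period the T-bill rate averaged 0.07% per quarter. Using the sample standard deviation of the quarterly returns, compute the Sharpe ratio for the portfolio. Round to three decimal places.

0.812

Mean return μ = 7.10 / 4 = 1.7750%
Sample std dev = √[13.2275 / 3] = 2.0998%
Sharpe = (μ − rf) / σ = (1.7750 − 0.07) / 2.0998 = 1.7050 / 2.0998 = 0.8120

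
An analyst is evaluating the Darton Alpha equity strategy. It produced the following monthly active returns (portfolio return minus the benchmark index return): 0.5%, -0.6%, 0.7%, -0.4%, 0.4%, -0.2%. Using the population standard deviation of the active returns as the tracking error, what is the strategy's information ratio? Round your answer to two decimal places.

0.14

Mean return r̄ = 0.40 / 6 = 0.0667%
Σ(r − r̄)² = (0.5 − 0.0667)² + (-0.6 − 0.0667)² + … = 1.4333
σ = √[1.4333 / 6] = 0.4888%
IR = r̄ / tracking error = 0.0667 / 0.4888 = 0.1365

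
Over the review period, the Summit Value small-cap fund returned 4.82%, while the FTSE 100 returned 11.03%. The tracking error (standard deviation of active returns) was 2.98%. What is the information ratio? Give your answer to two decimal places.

-2.08

IR = (Rp − Rb) / TE = (4.82% − 11.03%) / 2.98% = -6.21% / 2.98% = -2.0839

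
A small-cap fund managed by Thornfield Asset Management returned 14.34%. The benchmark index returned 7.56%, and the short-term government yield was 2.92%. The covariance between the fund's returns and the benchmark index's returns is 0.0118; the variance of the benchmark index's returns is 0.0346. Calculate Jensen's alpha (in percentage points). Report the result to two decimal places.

β = Cov / Var = 0.0118 / 0.0346 = 0.3410
E[R] = Rf + β(Rm − Rf) = 2.92% + 0.3410 × (7.56% − 2.92%) = 4.5022%
α = Rp − E[R] = 14.34% − 4.5022% = 9.8378

9.84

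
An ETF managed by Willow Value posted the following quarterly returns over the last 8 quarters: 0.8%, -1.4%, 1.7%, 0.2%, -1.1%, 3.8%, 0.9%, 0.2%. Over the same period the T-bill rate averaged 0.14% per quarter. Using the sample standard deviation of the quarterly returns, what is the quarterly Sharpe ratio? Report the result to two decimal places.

0.30

r̄ = (0.8 − 1.4 + 1.7 + 0.2 − 1.1 + 3.8 + 0.9 + 0.2) / 8 = 5.10 / 8 = 0.6375%
Σ(r − r̄)² = (0.8 − 0.6375)² + (-1.4 − 0.6375)² + (1.7 − 0.6375)² + … = 18.7788
σ = √[18.7788 / 7] = 1.6379%
Sharpe = (r̄ − rf) / σ = (0.6375 − 0.14) / 1.6379 = 0.4975 / 1.6379 = 0.3037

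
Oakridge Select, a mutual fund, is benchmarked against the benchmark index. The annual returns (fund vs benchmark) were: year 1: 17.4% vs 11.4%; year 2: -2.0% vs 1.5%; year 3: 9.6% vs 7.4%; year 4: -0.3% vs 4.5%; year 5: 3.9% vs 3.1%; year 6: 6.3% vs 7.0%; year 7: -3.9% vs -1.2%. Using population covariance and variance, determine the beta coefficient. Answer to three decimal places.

r̄p = 4.4286%,  r̄m = 4.8143%
Cov = Σ(rp − r̄p)(rm − r̄m) / 7 = 25.2396
Var(rm) = Σ(rm − r̄m)² / 7 = 15.0041
β = Cov / Var = 25.2396 / 15.0041 = 1.6822

1.682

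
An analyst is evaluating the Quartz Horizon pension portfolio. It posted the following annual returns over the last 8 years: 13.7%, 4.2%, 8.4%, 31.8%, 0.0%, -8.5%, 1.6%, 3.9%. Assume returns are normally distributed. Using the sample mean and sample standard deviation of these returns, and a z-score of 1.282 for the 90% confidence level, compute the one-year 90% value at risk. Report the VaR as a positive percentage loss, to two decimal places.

μ = (13.7 + 4.2 + 8.4 + 31.8 + 0 − 8.5 + 1.6 + 3.9) / 8 = 55.10 / 8 = 6.8875%
Σ(r − μ)² = (13.7 − 6.8875)² + (4.2 − 6.8875)² + … = 997.6488
sample σ = √(997.6488 / 7) = √142.5213 = 11.9382%
VaR = −(μ − z·σ) = −(6.8875 − 1.282 × 11.9382) = −(-8.4173) = 8.4173%

8.42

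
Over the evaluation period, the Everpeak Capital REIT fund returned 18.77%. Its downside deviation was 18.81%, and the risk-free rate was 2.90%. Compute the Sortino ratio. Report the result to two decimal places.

0.84

Sortino = (Rp − Rf) / σd = (18.77% − 2.90%) / 18.81% = 15.87% / 18.81% = 0.8437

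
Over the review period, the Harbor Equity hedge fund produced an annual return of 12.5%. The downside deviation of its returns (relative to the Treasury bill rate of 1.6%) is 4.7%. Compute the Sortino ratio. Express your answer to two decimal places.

2.32

Sortino = (Rp − Rf) / σd = (12.5% − 1.6%) / 4.7% = 10.90% / 4.7% = 2.3191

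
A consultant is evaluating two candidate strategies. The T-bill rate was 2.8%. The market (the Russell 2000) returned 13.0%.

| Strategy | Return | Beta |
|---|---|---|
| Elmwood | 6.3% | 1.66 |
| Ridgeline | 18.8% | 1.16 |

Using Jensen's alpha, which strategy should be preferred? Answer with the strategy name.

Elmwood: α = 6.3% − [2.8% + 1.66 × (13.0% − 2.8%)] = -13.432
Ridgeline: α = 18.8% − [2.8% + 1.16 × (13.0% − 2.8%)] = 4.168
Highest: Ridgeline (4.168).

Ridgeline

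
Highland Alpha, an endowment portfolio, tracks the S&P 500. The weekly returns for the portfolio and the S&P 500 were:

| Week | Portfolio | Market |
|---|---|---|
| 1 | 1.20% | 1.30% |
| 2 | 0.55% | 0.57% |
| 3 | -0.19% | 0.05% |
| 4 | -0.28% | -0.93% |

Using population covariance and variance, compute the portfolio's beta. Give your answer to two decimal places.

0.69

r̄p = 0.3200%,  r̄m = 0.2475%
Cov = Σ(rp − r̄p)(rm − r̄m) / 4 = 0.4519
Var(rm) = Σ(rm − r̄m)² / 4 = 0.6593
β = Cov / Var = 0.4519 / 0.6593 = 0.6854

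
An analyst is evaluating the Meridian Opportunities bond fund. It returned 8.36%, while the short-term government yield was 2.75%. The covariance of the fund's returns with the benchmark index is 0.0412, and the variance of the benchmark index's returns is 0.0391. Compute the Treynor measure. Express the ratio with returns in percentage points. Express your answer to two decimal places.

5.32

β = Cov / Var = 0.0412 / 0.0391 = 1.0537
Treynor = (Rp − Rf) / β = (8.36% − 2.75%) / 1.0537 = 5.61 / 1.0537 = 5.3241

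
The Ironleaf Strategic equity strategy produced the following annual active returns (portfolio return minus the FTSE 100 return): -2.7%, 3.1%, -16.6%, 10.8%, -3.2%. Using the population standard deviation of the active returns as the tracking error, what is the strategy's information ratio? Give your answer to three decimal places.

-0.191

r̄ = (-2.7 + 3.1 − 16.6 + 10.8 − 3.2) / 5 = -8.60 / 5 = -1.7200%
Population σ = √[Σ(r − r̄)² / 5] = √[404.5480 / 5] = √80.9096 = 8.9950%
IR = r̄ / tracking error = -1.7200 / 8.9950 = -0.1912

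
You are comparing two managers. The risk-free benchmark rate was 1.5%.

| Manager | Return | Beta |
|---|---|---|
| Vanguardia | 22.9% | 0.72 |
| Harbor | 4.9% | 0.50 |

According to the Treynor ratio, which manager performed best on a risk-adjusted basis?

Vanguardia: Treynor = (22.9% − 1.5%) / 0.72 = 29.722
Harbor: Treynor = (4.9% − 1.5%) / 0.50 = 6.800
Highest: Vanguardia (29.722).

Vanguardia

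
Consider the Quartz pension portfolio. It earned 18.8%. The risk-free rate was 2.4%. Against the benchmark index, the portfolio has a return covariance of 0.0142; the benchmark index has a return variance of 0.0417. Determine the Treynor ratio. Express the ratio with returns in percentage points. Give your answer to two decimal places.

48.16

β = Cov / Var = 0.0142 / 0.0417 = 0.3405
Treynor = (Rp − Rf) / β = (18.8% − 2.4%) / 0.3405 = 16.40 / 0.3405 = 48.1645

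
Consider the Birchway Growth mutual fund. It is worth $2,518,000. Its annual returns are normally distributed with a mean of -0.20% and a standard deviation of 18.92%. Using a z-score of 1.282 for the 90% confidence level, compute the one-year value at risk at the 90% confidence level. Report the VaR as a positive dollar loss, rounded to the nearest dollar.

$615,788

Return at the 90% tail: μ − z·σ = -0.20% − 1.282 × 18.92% = -0.2 − 24.25544 = -24.45544%
VaR = −(-24.45544%) × $2,518,000 = 24.45544% × $2,518,000 = $615,788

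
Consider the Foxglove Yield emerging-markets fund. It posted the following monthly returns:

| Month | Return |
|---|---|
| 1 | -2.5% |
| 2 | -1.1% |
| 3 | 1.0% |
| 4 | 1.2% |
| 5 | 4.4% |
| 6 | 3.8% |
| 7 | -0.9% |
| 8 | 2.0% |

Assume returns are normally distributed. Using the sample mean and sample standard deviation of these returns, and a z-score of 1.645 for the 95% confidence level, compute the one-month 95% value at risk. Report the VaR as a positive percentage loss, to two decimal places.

Mean return μ = 7.90 / 8 = 0.9875%
Sample std dev = √[40.7088 / 7] = 2.4115%
VaR = −(μ − z·σ) = −(0.9875 − 1.645 × 2.4115) = −(-2.9794) = 2.9794%

2.98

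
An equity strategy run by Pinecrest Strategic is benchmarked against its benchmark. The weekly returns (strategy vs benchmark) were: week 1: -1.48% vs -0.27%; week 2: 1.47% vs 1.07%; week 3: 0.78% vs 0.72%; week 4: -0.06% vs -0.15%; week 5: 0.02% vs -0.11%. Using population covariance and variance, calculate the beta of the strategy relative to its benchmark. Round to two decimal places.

1.62

r̄p = 0.1460%,  r̄m = 0.2520%
Cov = Σ(rp − r̄p)(rm − r̄m) / 5 = 0.4714
Var(rm) = Σ(rm − r̄m)² / 5 = 0.2907
β = Cov / Var = 0.4714 / 0.2907 = 1.6216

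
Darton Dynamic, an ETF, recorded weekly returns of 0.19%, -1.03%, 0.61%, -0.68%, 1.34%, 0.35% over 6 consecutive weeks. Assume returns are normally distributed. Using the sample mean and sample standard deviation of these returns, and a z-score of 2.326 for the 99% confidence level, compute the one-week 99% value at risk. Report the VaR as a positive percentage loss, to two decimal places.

Mean return r̄ = 0.780 / 6 = 0.1300%
Σ(r − r̄)² = (0.19 − 0.1300)² + (-1.03 − 0.1300)² + (0.61 − 0.1300)² + … = 3.7482
σ = √[3.7482 / 5] = 0.8658%
VaR = −(r̄ − z·σ) = −(0.1300 − 2.326 × 0.8658) = −(-1.8839) = 1.8839%

1.88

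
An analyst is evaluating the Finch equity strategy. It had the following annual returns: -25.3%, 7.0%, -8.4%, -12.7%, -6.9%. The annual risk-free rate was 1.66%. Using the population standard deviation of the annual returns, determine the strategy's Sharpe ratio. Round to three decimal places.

-1.051

Mean return μ = -46.30 / 5 = -9.2600%
Population std dev = √[539.8120 / 5] = 10.3905%
Sharpe = (μ − rf) / σ = (-9.2600 − 1.66) / 10.3905 = -10.9200 / 10.3905 = -1.0510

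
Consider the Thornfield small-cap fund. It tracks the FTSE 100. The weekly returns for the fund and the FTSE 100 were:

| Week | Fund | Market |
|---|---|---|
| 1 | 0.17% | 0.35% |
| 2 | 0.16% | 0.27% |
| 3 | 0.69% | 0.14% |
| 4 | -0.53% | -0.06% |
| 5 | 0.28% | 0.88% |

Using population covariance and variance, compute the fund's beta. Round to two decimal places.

r̄p = 0.1540%,  r̄m = 0.3160%
Cov = Σ(rp − r̄p)(rm − r̄m) / 5 = 0.0468
Var(rm) = Σ(rm − r̄m)² / 5 = 0.0987
β = Cov / Var = 0.0468 / 0.0987 = 0.4742

0.47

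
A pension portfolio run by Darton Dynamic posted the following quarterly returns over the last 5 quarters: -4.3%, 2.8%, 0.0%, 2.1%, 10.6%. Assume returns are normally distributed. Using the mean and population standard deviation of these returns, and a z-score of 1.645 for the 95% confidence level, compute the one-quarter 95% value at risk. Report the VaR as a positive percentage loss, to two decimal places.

5.75

μ = (-4.3 + 2.8 + 0 + 2.1 + 10.6) / 5 = 11.20 / 5 = 2.2400%
Population σ = √[Σ(r − μ)² / 5] = √[118.0120 / 5] = √23.6024 = 4.8582%
VaR = −(μ − z·σ) = −(2.2400 − 1.645 × 4.8582) = −(-5.7517) = 5.7517%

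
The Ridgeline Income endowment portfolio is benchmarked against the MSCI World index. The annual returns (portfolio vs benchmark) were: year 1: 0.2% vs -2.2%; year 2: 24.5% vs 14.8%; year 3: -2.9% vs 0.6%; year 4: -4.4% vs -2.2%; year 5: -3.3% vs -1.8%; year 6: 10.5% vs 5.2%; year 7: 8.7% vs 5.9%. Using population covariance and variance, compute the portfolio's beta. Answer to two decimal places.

1.64

r̄p = 4.7571%,  r̄m = 2.9000%
Cov = Σ(rp − r̄p)(rm − r̄m) / 7 = 55.0571
Var(rm) = Σ(rm − r̄m)² / 7 = 33.6143
β = Cov / Var = 55.0571 / 33.6143 = 1.6379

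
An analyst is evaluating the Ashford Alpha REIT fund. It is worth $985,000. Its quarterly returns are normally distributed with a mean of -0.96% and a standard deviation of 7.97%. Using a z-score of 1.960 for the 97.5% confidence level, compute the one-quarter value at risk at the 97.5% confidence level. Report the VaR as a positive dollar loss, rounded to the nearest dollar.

Return at the 97.5% tail: μ − z·σ = -0.96% − 1.960 × 7.97% = -0.96 − 15.6212 = -16.5812%
VaR = −(-16.5812%) × $985,000 = 16.5812% × $985,000 = $163,325

$163,325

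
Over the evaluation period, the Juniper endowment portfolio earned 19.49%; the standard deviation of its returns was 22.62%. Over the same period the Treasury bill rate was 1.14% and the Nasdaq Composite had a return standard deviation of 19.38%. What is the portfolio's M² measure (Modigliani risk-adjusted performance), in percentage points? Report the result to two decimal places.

16.86

Sharpe = (Rp − Rf) / σp = (19.49% − 1.14%) / 22.62% = 0.8112
M² = Rf + Sharpe × σm = 1.14% + 0.8112 × 19.38% = 16.8611%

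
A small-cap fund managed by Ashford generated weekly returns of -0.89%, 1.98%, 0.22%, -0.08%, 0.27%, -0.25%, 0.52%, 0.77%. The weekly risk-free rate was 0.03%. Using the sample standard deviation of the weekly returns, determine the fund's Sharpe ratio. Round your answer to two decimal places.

0.34

Mean return μ = 2.540 / 8 = 0.3175%
Sample std dev = √[4.9596 / 7] = 0.8417%
Sharpe = (μ − rf) / σ = (0.3175 − 0.03) / 0.8417 = 0.2875 / 0.8417 = 0.3416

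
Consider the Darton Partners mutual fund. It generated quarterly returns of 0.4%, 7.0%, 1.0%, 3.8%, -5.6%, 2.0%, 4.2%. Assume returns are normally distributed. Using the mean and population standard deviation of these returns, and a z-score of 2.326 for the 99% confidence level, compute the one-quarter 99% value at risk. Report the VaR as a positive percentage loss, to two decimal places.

r̄ = (0.4 + 7 + 1 + 3.8 − 5.6 + 2 + 4.2) / 7 = 12.80 / 7 = 1.8286%
Population σ = √[Σ(r − r̄)² / 7] = √[94.1943 / 7] = √13.4563 = 3.6683%
VaR = −(r̄ − z·σ) = −(1.8286 − 2.326 × 3.6683) = −(-6.7039) = 6.7039%

6.70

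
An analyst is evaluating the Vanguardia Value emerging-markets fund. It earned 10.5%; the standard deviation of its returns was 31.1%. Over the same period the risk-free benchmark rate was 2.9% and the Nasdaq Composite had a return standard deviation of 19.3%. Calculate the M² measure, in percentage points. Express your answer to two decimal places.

Sharpe = (Rp − Rf) / σp = (10.5% − 2.9%) / 31.1% = 0.2444
M² = Rf + Sharpe × σm = 2.9% + 0.2444 × 19.3% = 7.6169%

7.62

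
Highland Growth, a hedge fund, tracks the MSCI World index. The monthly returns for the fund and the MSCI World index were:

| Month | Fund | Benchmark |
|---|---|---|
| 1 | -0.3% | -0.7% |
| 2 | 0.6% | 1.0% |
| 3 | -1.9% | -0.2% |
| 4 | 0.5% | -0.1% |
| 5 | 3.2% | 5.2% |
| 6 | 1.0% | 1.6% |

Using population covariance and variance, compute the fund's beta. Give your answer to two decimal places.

0.68

r̄p = 0.5167%,  r̄m = 1.1333%
Cov = Σ(rp − r̄p)(rm − r̄m) / 6 = 2.6444
Var(rm) = Σ(rm − r̄m)² / 6 = 3.9056
β = Cov / Var = 2.6444 / 3.9056 = 0.6771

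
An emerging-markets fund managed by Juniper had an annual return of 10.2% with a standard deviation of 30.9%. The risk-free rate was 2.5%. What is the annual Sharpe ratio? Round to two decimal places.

0.25

Sharpe = (Rp − Rf) / σp = (10.2% − 2.5%) / 30.9% = 7.70% / 30.9% = 0.2492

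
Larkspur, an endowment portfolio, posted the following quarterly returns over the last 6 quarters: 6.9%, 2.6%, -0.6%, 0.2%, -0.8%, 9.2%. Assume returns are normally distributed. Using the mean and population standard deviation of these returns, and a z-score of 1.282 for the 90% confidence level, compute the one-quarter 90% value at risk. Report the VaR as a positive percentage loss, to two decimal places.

2.02

μ = (6.9 + 2.6 − 0.6 + 0.2 − 0.8 + 9.2) / 6 = 17.50 / 6 = 2.9167%
Σ(r − μ)² = (6.9 − 2.9167)² + (2.6 − 2.9167)² + (-0.6 − 2.9167)² + … = 89.0083
population σ = √(89.0083 / 6) = √14.8347 = 3.8516%
VaR = −(μ − z·σ) = −(2.9167 − 1.282 × 3.8516) = −(-2.0211) = 2.0211%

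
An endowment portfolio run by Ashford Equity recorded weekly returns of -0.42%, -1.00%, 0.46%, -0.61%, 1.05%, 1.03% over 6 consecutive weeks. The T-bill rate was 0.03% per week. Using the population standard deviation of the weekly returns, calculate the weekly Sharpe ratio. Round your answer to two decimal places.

0.07

μ = (-0.42 − 1 + 0.46 − 0.61 + 1.05 + 1.03) / 6 = 0.510 / 6 = 0.0850%
Population std dev = √[3.8802 / 6] = 0.8042%
Sharpe = (μ − rf) / σ = (0.0850 − 0.03) / 0.8042 = 0.0550 / 0.8042 = 0.0684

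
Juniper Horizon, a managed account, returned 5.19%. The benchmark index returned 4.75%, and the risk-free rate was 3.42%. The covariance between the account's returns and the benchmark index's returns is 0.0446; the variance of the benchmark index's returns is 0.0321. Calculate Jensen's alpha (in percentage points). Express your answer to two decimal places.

-0.08

β = Cov / Var = 0.0446 / 0.0321 = 1.3894
E[R] = Rf + β(Rm − Rf) = 3.42% + 1.3894 × (4.75% − 3.42%) = 5.2679%
α = Rp − E[R] = 5.19% − 5.2679% = -0.0779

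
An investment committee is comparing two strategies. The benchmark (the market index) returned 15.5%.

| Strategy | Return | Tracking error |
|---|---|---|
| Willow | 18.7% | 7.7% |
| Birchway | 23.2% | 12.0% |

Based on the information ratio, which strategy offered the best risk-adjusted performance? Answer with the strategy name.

Birchway

Willow: IR = (18.7% − 15.5%) / 7.7% = 0.416
Birchway: IR = (23.2% − 15.5%) / 12.0% = 0.642
Highest: Birchway (0.642).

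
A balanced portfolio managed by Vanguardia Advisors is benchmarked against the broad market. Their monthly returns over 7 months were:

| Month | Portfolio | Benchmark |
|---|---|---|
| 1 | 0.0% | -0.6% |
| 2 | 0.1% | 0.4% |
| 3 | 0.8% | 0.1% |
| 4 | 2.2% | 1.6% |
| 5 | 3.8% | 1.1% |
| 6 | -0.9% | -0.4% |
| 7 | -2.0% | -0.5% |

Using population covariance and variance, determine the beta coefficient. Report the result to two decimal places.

r̄p = 0.5714%,  r̄m = 0.2429%
Cov = Σ(rp − r̄p)(rm − r̄m) / 7 = 1.1727
Var(rm) = Σ(rm − r̄m)² / 7 = 0.6139
β = Cov / Var = 1.1727 / 0.6139 = 1.9102

1.91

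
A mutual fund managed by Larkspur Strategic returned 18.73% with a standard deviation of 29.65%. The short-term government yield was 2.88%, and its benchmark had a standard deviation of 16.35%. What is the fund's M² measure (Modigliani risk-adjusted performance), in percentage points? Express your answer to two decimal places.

Sharpe = (Rp − Rf) / σp = (18.73% − 2.88%) / 29.65% = 0.5346
M² = Rf + Sharpe × σm = 2.88% + 0.5346 × 16.35% = 11.6207%

11.62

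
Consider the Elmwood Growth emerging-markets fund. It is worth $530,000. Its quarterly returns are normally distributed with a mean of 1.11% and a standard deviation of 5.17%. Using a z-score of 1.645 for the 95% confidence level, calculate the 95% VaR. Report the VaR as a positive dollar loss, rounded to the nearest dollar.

Return at the 95% tail: μ − z·σ = 1.11% − 1.645 × 5.17% = 1.11 − 8.50465 = -7.39465%
VaR = −(-7.39465%) × $530,000 = 7.39465% × $530,000 = $39,192

$39,192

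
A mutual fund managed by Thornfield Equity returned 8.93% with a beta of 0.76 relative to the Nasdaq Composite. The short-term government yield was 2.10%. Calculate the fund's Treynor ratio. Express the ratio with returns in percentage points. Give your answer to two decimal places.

Treynor = (Rp − Rf) / β = (8.93% − 2.10%) / 0.76 = 6.83 / 0.76 = 8.9868

8.99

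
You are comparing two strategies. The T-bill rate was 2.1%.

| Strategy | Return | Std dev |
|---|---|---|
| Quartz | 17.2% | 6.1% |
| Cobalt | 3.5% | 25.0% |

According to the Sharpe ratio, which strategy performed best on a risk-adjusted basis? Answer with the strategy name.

Quartz

Quartz: Sharpe ratio = (17.2% − 2.1%) / 6.1% = 2.475
Cobalt: Sharpe ratio = (3.5% − 2.1%) / 25.0% = 0.056
Highest: Quartz (2.475).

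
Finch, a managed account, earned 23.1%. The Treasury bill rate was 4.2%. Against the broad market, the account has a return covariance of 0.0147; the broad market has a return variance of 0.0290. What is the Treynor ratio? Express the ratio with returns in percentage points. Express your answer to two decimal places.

β = Cov / Var = 0.0147 / 0.0290 = 0.5069
Treynor = (Rp − Rf) / β = (23.1% − 4.2%) / 0.5069 = 18.90 / 0.5069 = 37.2855

37.29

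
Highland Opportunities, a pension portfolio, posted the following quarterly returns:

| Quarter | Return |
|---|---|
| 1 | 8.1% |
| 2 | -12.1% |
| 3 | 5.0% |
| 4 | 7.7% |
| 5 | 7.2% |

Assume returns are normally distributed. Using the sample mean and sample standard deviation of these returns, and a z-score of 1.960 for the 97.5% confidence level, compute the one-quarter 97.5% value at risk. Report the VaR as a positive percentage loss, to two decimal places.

Mean return r̄ = 15.90 / 5 = 3.1800%
Sample σ = √[Σ(r − r̄)² / 4] = √[297.5880 / 4] = √74.3970 = 8.6254%
VaR = −(r̄ − z·σ) = −(3.1800 − 1.960 × 8.6254) = −(-13.7258) = 13.7258%

13.73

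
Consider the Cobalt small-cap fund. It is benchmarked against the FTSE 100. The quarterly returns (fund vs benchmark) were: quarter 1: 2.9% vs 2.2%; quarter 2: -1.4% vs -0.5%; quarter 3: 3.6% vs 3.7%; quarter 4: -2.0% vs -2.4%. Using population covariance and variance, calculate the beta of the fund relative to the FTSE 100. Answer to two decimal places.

r̄p = 0.7750%,  r̄m = 0.7500%
Cov = Σ(rp − r̄p)(rm − r̄m) / 4 = 5.7188
Var(rm) = Σ(rm − r̄m)² / 4 = 5.5725
β = Cov / Var = 5.7188 / 5.5725 = 1.0263

1.03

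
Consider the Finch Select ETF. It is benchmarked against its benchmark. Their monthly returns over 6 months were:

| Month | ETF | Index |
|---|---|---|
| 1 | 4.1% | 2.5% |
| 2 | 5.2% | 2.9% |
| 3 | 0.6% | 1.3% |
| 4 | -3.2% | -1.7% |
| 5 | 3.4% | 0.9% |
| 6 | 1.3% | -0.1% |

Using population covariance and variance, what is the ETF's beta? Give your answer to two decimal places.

r̄p = 1.9000%,  r̄m = 0.9667%
Cov = Σ(rp − r̄p)(rm − r̄m) / 6 = 3.9100
Var(rm) = Σ(rm − r̄m)² / 6 = 2.4089
β = Cov / Var = 3.9100 / 2.4089 = 1.6231

1.62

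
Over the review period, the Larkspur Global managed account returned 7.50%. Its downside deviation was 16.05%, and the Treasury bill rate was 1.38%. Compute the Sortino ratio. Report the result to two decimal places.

Sortino = (Rp − Rf) / σd = (7.50% − 1.38%) / 16.05% = 6.12% / 16.05% = 0.3813

0.38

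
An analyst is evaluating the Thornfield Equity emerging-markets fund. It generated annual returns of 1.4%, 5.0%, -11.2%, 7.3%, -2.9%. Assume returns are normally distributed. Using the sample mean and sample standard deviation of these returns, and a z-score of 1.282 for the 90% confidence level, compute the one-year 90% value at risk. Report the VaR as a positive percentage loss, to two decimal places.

μ = (1.4 + 5 − 11.2 + 7.3 − 2.9) / 5 = -0.40 / 5 = -0.0800%
Sample std dev = √[214.0680 / 4] = 7.3155%
VaR = −(μ − z·σ) = −(-0.0800 − 1.282 × 7.3155) = −(-9.4585) = 9.4585%

9.46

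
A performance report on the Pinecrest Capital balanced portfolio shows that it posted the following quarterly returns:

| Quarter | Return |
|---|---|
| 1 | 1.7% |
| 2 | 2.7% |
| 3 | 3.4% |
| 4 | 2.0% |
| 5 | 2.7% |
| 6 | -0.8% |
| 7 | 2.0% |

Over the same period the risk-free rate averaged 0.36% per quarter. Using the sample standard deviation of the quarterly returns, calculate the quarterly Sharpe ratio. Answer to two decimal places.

1.19

r̄ = (1.7 + 2.7 + 3.4 + 2 + 2.7 − 0.8 + 2) / 7 = 13.70 / 7 = 1.9571%
Σ(r − r̄)² = 10.8571; sample σ = √(10.8571/6) = 1.3452%
Sharpe = (r̄ − rf) / σ = (1.9571 − 0.36) / 1.3452 = 1.5971 / 1.3452 = 1.1873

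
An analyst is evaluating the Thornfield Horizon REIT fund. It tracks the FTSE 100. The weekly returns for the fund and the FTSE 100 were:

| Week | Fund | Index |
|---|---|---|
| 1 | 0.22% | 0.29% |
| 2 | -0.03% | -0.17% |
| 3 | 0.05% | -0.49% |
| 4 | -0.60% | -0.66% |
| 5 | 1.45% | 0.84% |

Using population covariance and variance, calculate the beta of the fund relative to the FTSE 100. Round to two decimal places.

r̄p = 0.2180%,  r̄m = -0.0380%
Cov = Σ(rp − r̄p)(rm − r̄m) / 5 = 0.3400
Var(rm) = Σ(rm − r̄m)² / 5 = 0.2974
β = Cov / Var = 0.3400 / 0.2974 = 1.1432

1.14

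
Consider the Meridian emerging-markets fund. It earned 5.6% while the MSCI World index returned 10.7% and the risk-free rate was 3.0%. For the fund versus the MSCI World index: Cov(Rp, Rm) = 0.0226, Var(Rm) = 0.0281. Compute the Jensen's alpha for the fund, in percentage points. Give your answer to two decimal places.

β = Cov / Var = 0.0226 / 0.0281 = 0.8043
E[R] = Rf + β(Rm − Rf) = 3.0% + 0.8043 × (10.7% − 3.0%) = 9.1931%
α = Rp − E[R] = 5.6% − 9.1931% = -3.5931

-3.59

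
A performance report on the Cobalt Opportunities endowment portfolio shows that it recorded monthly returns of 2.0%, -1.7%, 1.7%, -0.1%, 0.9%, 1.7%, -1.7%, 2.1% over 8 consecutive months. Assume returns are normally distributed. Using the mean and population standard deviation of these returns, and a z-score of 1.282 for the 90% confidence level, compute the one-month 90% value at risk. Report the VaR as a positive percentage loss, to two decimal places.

1.30

r̄ = (2 − 1.7 + 1.7 − 0.1 + 0.9 + 1.7 − 1.7 + 2.1) / 8 = 0.6125%
Σ(r − r̄)² = (2 − 0.6125)² + (-1.7 − 0.6125)² + (1.7 − 0.6125)² + … = 17.7888
population σ = √(17.7888 / 8) = √2.2236 = 1.4912%
VaR = −(r̄ − z·σ) = −(0.6125 − 1.282 × 1.4912) = −(-1.2992) = 1.2992%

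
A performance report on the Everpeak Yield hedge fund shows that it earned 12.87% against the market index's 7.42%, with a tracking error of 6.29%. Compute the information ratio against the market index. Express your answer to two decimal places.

IR = (Rp − Rb) / TE = (12.87% − 7.42%) / 6.29% = 5.45% / 6.29% = 0.8665

0.87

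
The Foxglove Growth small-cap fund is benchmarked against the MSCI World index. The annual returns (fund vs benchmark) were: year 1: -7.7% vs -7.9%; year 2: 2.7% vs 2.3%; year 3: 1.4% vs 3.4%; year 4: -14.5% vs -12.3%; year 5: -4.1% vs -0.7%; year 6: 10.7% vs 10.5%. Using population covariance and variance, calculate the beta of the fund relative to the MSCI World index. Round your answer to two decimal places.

1.06

r̄p = -1.9167%,  r̄m = -0.7833%
Cov = Σ(rp − r̄p)(rm − r̄m) / 6 = 59.3936
Var(rm) = Σ(rm − r̄m)² / 6 = 56.2681
β = Cov / Var = 59.3936 / 56.2681 = 1.0555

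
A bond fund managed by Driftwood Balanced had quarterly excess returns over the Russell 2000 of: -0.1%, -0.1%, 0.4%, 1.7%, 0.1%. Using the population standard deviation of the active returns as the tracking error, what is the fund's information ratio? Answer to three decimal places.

0.592

r̄ = (-0.1 − 0.1 + 0.4 + 1.7 + 0.1) / 5 = 0.4000%
Population std dev = √[2.2800 / 5] = 0.6753%
IR = r̄ / tracking error = 0.4000 / 0.6753 = 0.5923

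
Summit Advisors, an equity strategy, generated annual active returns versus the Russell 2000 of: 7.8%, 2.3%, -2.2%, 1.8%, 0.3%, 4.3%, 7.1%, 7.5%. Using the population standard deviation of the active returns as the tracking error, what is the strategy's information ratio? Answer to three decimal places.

Mean return r̄ = 28.90 / 8 = 3.6125%
Population std dev = √[95.0488 / 8] = 3.4469%
IR = r̄ / tracking error = 3.6125 / 3.4469 = 1.0480

1.048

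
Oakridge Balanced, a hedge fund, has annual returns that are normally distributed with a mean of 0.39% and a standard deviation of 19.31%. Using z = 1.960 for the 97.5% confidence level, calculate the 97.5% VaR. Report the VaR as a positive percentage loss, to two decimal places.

VaR (as % loss) = −(μ − z·σ) = −(0.39% − 1.960 × 19.31%) = −(-37.4576%) = 37.4576%

37.46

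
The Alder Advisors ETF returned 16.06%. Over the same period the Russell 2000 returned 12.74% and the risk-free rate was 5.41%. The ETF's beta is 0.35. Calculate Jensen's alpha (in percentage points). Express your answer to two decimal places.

8.08

CAPM expected return = Rf + β(Rm − Rf) = 5.41% + 0.35 × (12.74% − 5.41%) = 5.41 + 0.35 × 7.33 = 7.9755%
Jensen's α = Rp − E[R] = 16.06% − 7.9755% = 8.0845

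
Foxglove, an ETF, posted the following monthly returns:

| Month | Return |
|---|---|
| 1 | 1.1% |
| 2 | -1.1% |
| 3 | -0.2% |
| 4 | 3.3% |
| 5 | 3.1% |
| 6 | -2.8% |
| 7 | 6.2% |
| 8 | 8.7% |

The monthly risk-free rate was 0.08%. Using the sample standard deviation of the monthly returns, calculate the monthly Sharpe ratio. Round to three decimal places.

0.575

r̄ = (1.1 − 1.1 − 0.2 + 3.3 + 3.1 − 2.8 + 6.2 + 8.7) / 8 = 18.30 / 8 = 2.2875%
Σ(r − r̄)² = (1.1 − 2.2875)² + (-1.1 − 2.2875)² + (-0.2 − 2.2875)² + … = 103.0688
σ = √[103.0688 / 7] = 3.8372%
Sharpe = (r̄ − rf) / σ = (2.2875 − 0.08) / 3.8372 = 2.2075 / 3.8372 = 0.5753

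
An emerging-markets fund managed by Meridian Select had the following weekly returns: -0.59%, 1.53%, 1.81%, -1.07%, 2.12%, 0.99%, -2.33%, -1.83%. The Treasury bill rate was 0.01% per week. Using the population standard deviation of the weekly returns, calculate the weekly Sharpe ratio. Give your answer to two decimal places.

0.04

r̄ = (-0.59 + 1.53 + 1.81 − 1.07 + 2.12 + 0.99 − 2.33 − 1.83) / 8 = 0.630 / 8 = 0.0788%
Population std dev = √[21.3127 / 8] = 1.6322%
Sharpe = (r̄ − rf) / σ = (0.0788 − 0.01) / 1.6322 = 0.0688 / 1.6322 = 0.0422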